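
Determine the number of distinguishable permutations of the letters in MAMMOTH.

Letter multiplicities in MAMMOTH: A×1, H×1, M×3, O×1, T×1.
Dividing 7! = 5040 by 3! = 6 for the repeated letters gives 840.

840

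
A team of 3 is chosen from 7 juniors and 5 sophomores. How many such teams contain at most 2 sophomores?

Split by how many sophomores are chosen (0 through 2).
Sum: C(5,0)·C(7,3) + C(5,1)·C(7,2) + C(5,2)·C(7,1) = 35 + 105 + 70 = 210.

210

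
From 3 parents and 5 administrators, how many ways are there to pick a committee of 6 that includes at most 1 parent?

3

Split by how many parents are chosen (0 through 1).
Sum: C(3,0)·C(5,6) + C(3,1)·C(5,5) = 0 + 3 = 3.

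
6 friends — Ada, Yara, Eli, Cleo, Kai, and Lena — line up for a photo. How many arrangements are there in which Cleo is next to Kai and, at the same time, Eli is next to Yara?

96

Treat {Cleo,Kai} as one block (2 orders) and {Eli,Yara} as another (2 orders).
That leaves 4 units to arrange: 2 × 2 × 4! = 4 × 24 = 96.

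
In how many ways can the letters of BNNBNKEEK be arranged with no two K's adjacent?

Total arrangements of BNNBNKEEK: 9!/(3!·2!·2!·2!) = 7560.
If the two K's are adjacent, glue them into one block, leaving 8 items to arrange: (8)!/(3!·2!·2!) = 1680 ways.
Hence 7560 − 1680 = 5880.

5880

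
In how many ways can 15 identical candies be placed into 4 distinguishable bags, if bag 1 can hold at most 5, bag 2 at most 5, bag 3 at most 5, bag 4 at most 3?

20

By stars and bars, unrestricted non-negative solutions to x_1+…+x_4 = 15 number C(15+3,3) = 816.
Subtract solutions that violate a single cap (substitute x_i' = x_i − (cap_i+1)): x_1 ≥ 6 gives C(12,3) = 220; x_2 ≥ 6 gives C(12,3) = 220; x_3 ≥ 6 gives C(12,3) = 220; x_4 ≥ 4 gives C(14,3) = 364. Together 1024.
Add back pairs where two caps are both exceeded: 20 + 20 + 56 + 20 + 56 + 56 = 228.
By inclusion–exclusion the count is 816 − 1024 + 228 = 20.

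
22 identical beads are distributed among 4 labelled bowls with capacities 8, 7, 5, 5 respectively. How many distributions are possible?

20

Without the upper bounds there are C(25,3) = 2300 ways to split 22 among 4 bowls.
Subtract solutions that violate a single cap (substitute x_i' = x_i − (cap_i+1)): x_1 ≥ 9 gives C(16,3) = 560; x_2 ≥ 8 gives C(17,3) = 680; x_3 ≥ 6 gives C(19,3) = 969; x_4 ≥ 6 gives C(19,3) = 969. Together 3178.
Add back pairs where two caps are both exceeded: 56 + 120 + 120 + 165 + 165 + 286 = 912.
Subtract triples: 0 + 0 + 4 + 10 = 14.
By inclusion–exclusion the count is 2300 − 3178 + 912 − 14 = 20.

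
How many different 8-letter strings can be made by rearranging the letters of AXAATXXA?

AXAATXXA has 8 letters with A appearing 4 times and X appearing 3 times.
The number of distinct arrangements is 8!/(4!·3!) = 40320/144 = 280.

280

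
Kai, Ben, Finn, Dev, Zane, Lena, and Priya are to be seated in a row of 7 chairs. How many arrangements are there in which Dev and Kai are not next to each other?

3600

Of the 7! = 5040 arrangements, those with Dev and Kai adjacent number 2 × 6! = 1440 (treat the pair as a block with 2 internal orders).
Complementary counting: 5040 − 1440 = 3600.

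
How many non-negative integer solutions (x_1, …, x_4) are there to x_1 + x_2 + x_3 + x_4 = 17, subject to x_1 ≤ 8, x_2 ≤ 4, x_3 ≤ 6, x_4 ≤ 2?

Ignoring the caps, the number of non-negative solutions to x_1+…+x_4 = 17 is C(20,3) = 1140.
Subtract solutions that violate a single cap (substitute x_i' = x_i − (cap_i+1)): x_1 ≥ 9 gives C(11,3) = 165; x_2 ≥ 5 gives C(15,3) = 455; x_3 ≥ 7 gives C(13,3) = 286; x_4 ≥ 3 gives C(17,3) = 680. Together 1586.
Add back pairs where two caps are both exceeded: 20 + 4 + 56 + 56 + 220 + 120 = 476.
Subtract triples: 0 + 1 + 0 + 10 = 11.
By inclusion–exclusion the count is 1140 − 1586 + 476 − 11 = 19.

19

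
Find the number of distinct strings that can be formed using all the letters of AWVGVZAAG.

AWVGVZAAG has 9 letters with A appearing 3 times, G appearing twice, and V appearing twice.
Dividing 9! = 362880 by 3!·2!·2! = 24 for the repeated letters gives 15120.

15120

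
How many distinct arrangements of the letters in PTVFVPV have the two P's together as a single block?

Treat the 2 copies of P as a single block. The multiset to arrange is then {PP, F, T, V, V, V}, 6 items in all.
That gives (6)!/(3!) = 120 arrangements.

120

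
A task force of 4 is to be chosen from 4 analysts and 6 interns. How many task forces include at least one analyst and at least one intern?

With no constraint there are C(10,4) = 210 possible selections.
Selections missing a whole group: no analysts → C(6,4) = 15; no interns → C(4,4) = 1.
Both groups omitted at once is impossible, so 210 − 16 = 194.

194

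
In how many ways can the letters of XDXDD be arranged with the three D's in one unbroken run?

Treat the 3 copies of D as a single block. The multiset to arrange is then {DDD, X, X}, 3 items in all.
That gives (3)!/(2!) = 3 arrangements.

3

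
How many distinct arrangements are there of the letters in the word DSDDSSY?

Letter multiplicities in DSDDSSY: D×3, S×3, Y×1.
So there are 7! / (3!·3!) = 140 distinguishable arrangements.

140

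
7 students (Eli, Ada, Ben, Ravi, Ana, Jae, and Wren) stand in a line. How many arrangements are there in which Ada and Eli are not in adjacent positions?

Of the 7! = 5040 arrangements, those with Ada and Eli adjacent number 2 × 6! = 1440 (treat the pair as a block with 2 internal orders).
Complementary counting: 5040 − 1440 = 3600.

3600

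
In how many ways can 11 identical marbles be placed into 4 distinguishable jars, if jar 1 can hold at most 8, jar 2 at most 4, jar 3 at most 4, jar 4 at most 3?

90

Ignoring the caps, the number of non-negative solutions to x_1+…+x_4 = 11 is C(14,3) = 364.
Subtract solutions that violate a single cap (substitute x_i' = x_i − (cap_i+1)): x_1 ≥ 9 gives C(5,3) = 10; x_2 ≥ 5 gives C(9,3) = 84; x_3 ≥ 5 gives C(9,3) = 84; x_4 ≥ 4 gives C(10,3) = 120. Together 298.
Add back pairs where two caps are both exceeded: 0 + 0 + 0 + 4 + 10 + 10 = 24.
By inclusion–exclusion the count is 364 − 298 + 24 = 90.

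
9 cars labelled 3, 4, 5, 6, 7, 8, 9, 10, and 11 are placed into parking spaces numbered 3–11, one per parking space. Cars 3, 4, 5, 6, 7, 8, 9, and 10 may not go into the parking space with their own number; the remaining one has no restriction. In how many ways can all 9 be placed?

148329

Let Aᵢ (for 3 ≤ i ≤ 10) be the placements that put car i in its forbidden parking space. Any j of these fix j positions, leaving (9−j)! ways to fill the rest, and there are C(8,j) ways to pick which j.
By inclusion–exclusion, the number of valid placements is Σ_{j=0}^{8} (−1)^j C(8,j)·(9−j)!.
Computing: 362880 − 322560 + 141120 − 40320 + 8400 − 1344 + 168 − 16 + 1 = 148329.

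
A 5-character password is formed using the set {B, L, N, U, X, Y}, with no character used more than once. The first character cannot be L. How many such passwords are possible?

The first character has 6−1 = 5 choices (anything except L).
The remaining 4 characters are filled from the other 5 symbols without repetition: 5 × 4 × 3 × 2 = 120.
Total: 5 × 120 = 600.

600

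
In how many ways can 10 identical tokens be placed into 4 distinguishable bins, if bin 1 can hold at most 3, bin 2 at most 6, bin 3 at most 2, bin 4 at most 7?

73

Without the upper bounds there are C(13,3) = 286 ways to split 10 among 4 bins.
Subtract solutions that violate a single cap (substitute x_i' = x_i − (cap_i+1)): x_1 ≥ 4 gives C(9,3) = 84; x_2 ≥ 7 gives C(6,3) = 20; x_3 ≥ 3 gives C(10,3) = 120; x_4 ≥ 8 gives C(5,3) = 10. Together 234.
Add back pairs where two caps are both exceeded: 0 + 20 + 0 + 1 + 0 + 0 = 21.
By inclusion–exclusion the count is 286 − 234 + 21 = 73.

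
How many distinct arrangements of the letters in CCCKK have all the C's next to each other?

Treat the 3 copies of C as a single block. The multiset to arrange is then {CCC, K, K}, 3 items in all.
That gives (3)!/(2!) = 3 arrangements.

3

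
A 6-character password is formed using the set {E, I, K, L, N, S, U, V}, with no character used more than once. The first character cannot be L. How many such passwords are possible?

The first character has 8−1 = 7 choices (anything except L).
The remaining 5 characters are filled from the other 7 symbols without repetition: 7 × 6 × 5 × 4 × 3 = 2520.
Total: 7 × 2520 = 17640.

17640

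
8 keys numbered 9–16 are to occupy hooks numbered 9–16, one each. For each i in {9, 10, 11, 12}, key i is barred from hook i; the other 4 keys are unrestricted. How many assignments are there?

Let Aᵢ (for 9 ≤ i ≤ 12) be the placements that put key i in its forbidden hook. Any j of these fix j positions, leaving (8−j)! ways to fill the rest, and there are C(4,j) ways to pick which j.
By inclusion–exclusion, the number of valid placements is Σ_{j=0}^{4} (−1)^j C(4,j)·(8−j)!.
Computing: 40320 − 20160 + 4320 − 480 + 24 = 24024.

24024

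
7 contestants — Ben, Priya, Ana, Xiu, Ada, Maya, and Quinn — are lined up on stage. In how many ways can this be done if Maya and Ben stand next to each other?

Treat {Maya, Ben} as a single unit. There are 6 units to order, and the pair itself can be ordered 2 ways.
That gives 2 × 6! = 2 × 720 = 1440.

1440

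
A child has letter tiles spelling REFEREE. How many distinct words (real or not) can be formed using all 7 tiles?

The 7 letters of REFEREE have repeats: E appearing 4 times and R appearing twice.
The number of distinct arrangements is 7!/(4!·2!) = 5040/48 = 105.

105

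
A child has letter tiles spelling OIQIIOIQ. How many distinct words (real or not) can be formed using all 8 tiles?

420

Letter multiplicities in OIQIIOIQ: I×4, O×2, Q×2.
Dividing 8! = 40320 by 4!·2!·2! = 96 for the repeated letters gives 420.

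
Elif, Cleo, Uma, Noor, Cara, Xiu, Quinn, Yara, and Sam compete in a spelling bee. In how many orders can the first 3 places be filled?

504

There are 9 choices for 1st place, 8 for 2nd, and 7 for 3rd.
That gives 9 × 8 × 7 = 504.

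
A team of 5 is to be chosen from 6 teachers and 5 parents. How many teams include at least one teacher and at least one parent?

455

With no constraint there are C(11,5) = 462 possible selections.
Selections missing a whole group: no teachers → C(5,5) = 1; no parents → C(6,5) = 6.
Both groups omitted at once is impossible, so 462 − 7 = 455.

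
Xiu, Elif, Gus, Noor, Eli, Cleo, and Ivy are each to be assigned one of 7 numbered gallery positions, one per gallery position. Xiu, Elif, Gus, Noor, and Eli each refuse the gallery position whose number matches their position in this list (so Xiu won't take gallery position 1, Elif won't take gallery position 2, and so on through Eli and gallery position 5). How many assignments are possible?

2428

Let Aᵢ (for 1 ≤ i ≤ 5) be the placements that put person i in their forbidden gallery position. Any j of these fix j positions, leaving (7−j)! ways to fill the rest, and there are C(5,j) ways to pick which j.
By inclusion–exclusion, the number of valid placements is Σ_{j=0}^{5} (−1)^j C(5,j)·(7−j)!.
Computing: 5040 − 3600 + 1200 − 240 + 30 − 2 = 2428.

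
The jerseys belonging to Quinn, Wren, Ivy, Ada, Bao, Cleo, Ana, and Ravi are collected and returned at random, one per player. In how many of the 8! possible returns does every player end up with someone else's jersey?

14833

Let Aᵢ be the assignments in which player i gets their old jersey. We want the size of the complement of A₁∪…∪A_8.
By inclusion–exclusion this is Σ_{j=0}^{8} (−1)^j C(8,j)·(8−j)!.
Computing: 40320 − 40320 + 20160 − 6720 + 1680 − 336 + 56 − 8 + 1 = 14833.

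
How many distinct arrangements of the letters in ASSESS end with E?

5

Fix E in the last position and arrange the remaining 5 letters.
Those 5 letters have S appearing 4 times, giving (5)!/(4!) = 5.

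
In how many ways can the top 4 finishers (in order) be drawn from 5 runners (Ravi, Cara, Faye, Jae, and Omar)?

There are 5 choices for 1st place, 4 for 2nd, and so on down to 2 for position 4.
That gives 5 × 4 × 3 × 2 = 120.

120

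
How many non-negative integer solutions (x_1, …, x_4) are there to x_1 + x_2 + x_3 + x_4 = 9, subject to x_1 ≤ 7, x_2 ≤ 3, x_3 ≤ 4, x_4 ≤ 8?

By stars and bars, unrestricted non-negative solutions to x_1+…+x_4 = 9 number C(9+3,3) = 220.
Subtract solutions that violate a single cap (substitute x_i' = x_i − (cap_i+1)): x_1 ≥ 8 gives C(4,3) = 4; x_2 ≥ 4 gives C(8,3) = 56; x_3 ≥ 5 gives C(7,3) = 35; x_4 ≥ 9 gives C(3,3) = 1. Together 96.
Add back pairs where two caps are both exceeded: 0 + 0 + 0 + 1 + 0 + 0 = 1.
By inclusion–exclusion the count is 220 − 96 + 1 = 125.

125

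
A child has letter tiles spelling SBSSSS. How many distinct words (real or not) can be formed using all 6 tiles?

The 6 letters of SBSSSS have repeats: S appearing 5 times.
Dividing 6! = 720 by 5! = 120 for the repeated letters gives 6.

6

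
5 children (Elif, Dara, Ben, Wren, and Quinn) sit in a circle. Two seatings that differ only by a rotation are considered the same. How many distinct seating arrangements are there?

24

Seat Elif anywhere (absorbing the rotational symmetry), then permute the other 4: (4)! = 24.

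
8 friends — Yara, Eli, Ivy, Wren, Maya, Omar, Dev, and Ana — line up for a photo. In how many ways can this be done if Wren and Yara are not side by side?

30240

Of the 8! = 40320 arrangements, those with Wren and Yara adjacent number 2 × 7! = 10080 (treat the pair as a block with 2 internal orders).
So 40320 − 10080 = 30240 arrangements keep them apart.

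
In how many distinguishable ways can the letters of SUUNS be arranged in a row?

The 5 letters of SUUNS have repeats: S appearing twice and U appearing twice.
So there are 5! / (2!·2!) = 30 distinguishable arrangements.

30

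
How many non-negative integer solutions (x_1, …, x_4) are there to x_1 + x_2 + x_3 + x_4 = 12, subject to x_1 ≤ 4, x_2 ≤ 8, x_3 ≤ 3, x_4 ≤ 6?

119

Ignoring the caps, the number of non-negative solutions to x_1+…+x_4 = 12 is C(15,3) = 455.
Subtract solutions that violate a single cap (substitute x_i' = x_i − (cap_i+1)): x_1 ≥ 5 gives C(10,3) = 120; x_2 ≥ 9 gives C(6,3) = 20; x_3 ≥ 4 gives C(11,3) = 165; x_4 ≥ 7 gives C(8,3) = 56. Together 361.
Add back pairs where two caps are both exceeded: 0 + 20 + 1 + 0 + 0 + 4 = 25.
By inclusion–exclusion the count is 455 − 361 + 25 = 119.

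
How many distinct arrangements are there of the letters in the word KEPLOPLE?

5040

Letter multiplicities in KEPLOPLE: E×2, K×1, L×2, O×1, P×2.
Dividing 8! = 40320 by 2!·2!·2! = 8 for the repeated letters gives 5040.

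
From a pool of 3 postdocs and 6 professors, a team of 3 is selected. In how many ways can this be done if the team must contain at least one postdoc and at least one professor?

With no constraint there are C(9,3) = 84 possible selections.
Selections missing a whole group: no postdocs → C(6,3) = 20; no professors → C(3,3) = 1.
Both groups omitted at once is impossible, so 84 − 21 = 63.

63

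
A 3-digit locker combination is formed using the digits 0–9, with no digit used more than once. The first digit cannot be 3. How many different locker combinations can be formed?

648

The first digit has 10−1 = 9 choices (anything except 3).
The remaining 2 digits are filled from the other 9 symbols without repetition: 9 × 8 = 72.
Total: 9 × 72 = 648.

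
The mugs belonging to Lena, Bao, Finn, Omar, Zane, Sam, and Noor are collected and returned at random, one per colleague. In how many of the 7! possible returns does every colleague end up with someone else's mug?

1854

This is the derangement count D_7: permutations of 7 items with no fixed point.
By inclusion–exclusion this is Σ_{j=0}^{7} (−1)^j C(7,j)·(7−j)!.
Computing: 5040 − 5040 + 2520 − 840 + 210 − 42 + 7 − 1 = 1854.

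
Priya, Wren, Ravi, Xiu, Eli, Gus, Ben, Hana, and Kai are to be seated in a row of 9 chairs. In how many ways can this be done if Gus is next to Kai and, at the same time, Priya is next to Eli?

20160

Treat {Gus,Kai} as one block (2 orders) and {Priya,Eli} as another (2 orders).
That leaves 7 units to arrange: 2 × 2 × 7! = 4 × 5040 = 20160.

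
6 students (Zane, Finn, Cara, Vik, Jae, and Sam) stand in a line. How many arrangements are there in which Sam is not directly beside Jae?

480

Of the 6! = 720 arrangements, those with Sam and Jae adjacent number 2 × 5! = 240 (treat the pair as a block with 2 internal orders).
Complementary counting: 720 − 240 = 480.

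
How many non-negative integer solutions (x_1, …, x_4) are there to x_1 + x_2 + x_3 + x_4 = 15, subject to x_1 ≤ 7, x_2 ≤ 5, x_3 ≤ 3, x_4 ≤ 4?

34

Without the upper bounds there are C(18,3) = 816 ways to split 15 among 4 variables.
Subtract solutions that violate a single cap (substitute x_i' = x_i − (cap_i+1)): x_1 ≥ 8 gives C(10,3) = 120; x_2 ≥ 6 gives C(12,3) = 220; x_3 ≥ 4 gives C(14,3) = 364; x_4 ≥ 5 gives C(13,3) = 286. Together 990.
Add back pairs where two caps are both exceeded: 4 + 20 + 10 + 56 + 35 + 84 = 209.
Subtract triples: 0 + 0 + 0 + 1 = 1.
By inclusion–exclusion the count is 816 − 990 + 209 − 1 = 34.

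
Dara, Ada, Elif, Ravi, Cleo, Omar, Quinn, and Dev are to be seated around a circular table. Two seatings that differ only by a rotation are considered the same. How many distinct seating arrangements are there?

Around a circle, 8 distinct people have 8!/8 = (7)! = 5040 rotationally distinct seatings.

5040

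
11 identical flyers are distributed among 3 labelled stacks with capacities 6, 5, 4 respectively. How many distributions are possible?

15

Ignoring the caps, the number of non-negative solutions to x_1+…+x_3 = 11 is C(13,2) = 78.
Subtract solutions that violate a single cap (substitute x_i' = x_i − (cap_i+1)): x_1 ≥ 7 gives C(6,2) = 15; x_2 ≥ 6 gives C(7,2) = 21; x_3 ≥ 5 gives C(8,2) = 28. Together 64.
Add back pairs where two caps are both exceeded: 0 + 0 + 1 = 1.
By inclusion–exclusion the count is 78 − 64 + 1 = 15.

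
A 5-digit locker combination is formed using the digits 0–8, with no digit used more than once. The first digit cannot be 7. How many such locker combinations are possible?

13440

The first digit has 9−1 = 8 choices (anything except 7).
The remaining 4 digits are filled from the other 8 symbols without repetition: 8 × 7 × 6 × 5 = 1680.
Total: 8 × 1680 = 13440.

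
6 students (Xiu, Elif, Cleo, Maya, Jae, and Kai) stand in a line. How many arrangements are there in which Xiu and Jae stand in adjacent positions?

240

Glue Xiu and Jae into one block (2 internal orders), leaving 5 units to arrange in a row.
That gives 2 × 5! = 2 × 120 = 240.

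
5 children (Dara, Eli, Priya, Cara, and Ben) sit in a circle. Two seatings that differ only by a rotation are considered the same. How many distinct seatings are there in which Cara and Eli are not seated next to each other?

12

Without the restriction there are (4)! = 24 seatings.
Those with Cara next to Eli: fuse the pair into one unit and seat 4 units around a circle — 2·(3)! = 12.
Subtracting, 24 − 12 = 12.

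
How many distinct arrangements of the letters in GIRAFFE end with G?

360

Fix G in the last position and arrange the remaining 6 letters.
Those 6 letters have F appearing twice, giving (6)!/(2!) = 360.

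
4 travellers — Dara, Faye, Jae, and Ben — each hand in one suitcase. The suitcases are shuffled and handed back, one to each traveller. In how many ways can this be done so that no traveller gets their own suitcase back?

9

Let Aᵢ be the assignments in which traveller i gets their own suitcase. We want the size of the complement of A₁∪…∪A_4.
By inclusion–exclusion this is Σ_{j=0}^{4} (−1)^j C(4,j)·(4−j)!.
Computing: 24 − 24 + 12 − 4 + 1 = 9.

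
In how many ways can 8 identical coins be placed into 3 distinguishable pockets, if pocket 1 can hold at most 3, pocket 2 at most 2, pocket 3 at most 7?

Ignoring the caps, the number of non-negative solutions to x_1+…+x_3 = 8 is C(10,2) = 45.
Subtract solutions that violate a single cap (substitute x_i' = x_i − (cap_i+1)): x_1 ≥ 4 gives C(6,2) = 15; x_2 ≥ 3 gives C(7,2) = 21; x_3 ≥ 8 gives C(2,2) = 1. Together 37.
Add back pairs where two caps are both exceeded: 3 + 0 + 0 = 3.
By inclusion–exclusion the count is 45 − 37 + 3 = 11.

11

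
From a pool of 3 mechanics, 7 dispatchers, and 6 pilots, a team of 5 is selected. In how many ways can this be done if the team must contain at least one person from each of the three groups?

2730

Unrestricted: C(16,5) = 4368 ways to pick any 5 of the 16.
Subtract selections that omit an entire group: no mechanics → C(13,5) = 1287; no dispatchers → C(9,5) = 126; no pilots → C(10,5) = 252.
Add back selections omitting two groups (i.e. drawn from a single group): C(3,5) + C(7,5) + C(6,5) = 27.
By inclusion–exclusion: 4368 − 1665 + 27 = 2730.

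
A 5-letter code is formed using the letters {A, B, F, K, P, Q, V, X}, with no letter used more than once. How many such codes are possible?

6720

This is a permutation of 5 out of 8: P(8,5) = 8!/3!.
8 × 7 × 6 × 5 × 4 = 6720.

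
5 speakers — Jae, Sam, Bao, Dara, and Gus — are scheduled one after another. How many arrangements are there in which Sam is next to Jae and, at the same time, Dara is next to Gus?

24

Treat {Sam,Jae} as one block (2 orders) and {Dara,Gus} as another (2 orders).
That leaves 3 units to arrange: 2 × 2 × 3! = 4 × 6 = 24.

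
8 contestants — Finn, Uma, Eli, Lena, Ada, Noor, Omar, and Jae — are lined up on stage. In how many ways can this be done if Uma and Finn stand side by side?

10080

Place the 6 others and the Uma-Finn pair as 7 objects in a line; the pair has 2 internal arrangements.
That gives 2 × 7! = 2 × 5040 = 10080.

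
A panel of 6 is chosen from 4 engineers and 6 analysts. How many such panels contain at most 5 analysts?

Split by how many analysts are chosen (0 through 5).
Sum: C(6,0)·C(4,6) + C(6,1)·C(4,5) + C(6,2)·C(4,4) + C(6,3)·C(4,3) + C(6,4)·C(4,2) + C(6,5)·C(4,1) = 0 + 0 + 15 + 80 + 90 + 24 = 209.

209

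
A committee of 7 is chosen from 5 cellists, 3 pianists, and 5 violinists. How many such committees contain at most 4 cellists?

Split by how many cellists are chosen (0 through 4).
Sum: C(5,0)·C(8,7) + C(5,1)·C(8,6) + C(5,2)·C(8,5) + C(5,3)·C(8,4) + C(5,4)·C(8,3) = 8 + 140 + 560 + 700 + 280 = 1688.

1688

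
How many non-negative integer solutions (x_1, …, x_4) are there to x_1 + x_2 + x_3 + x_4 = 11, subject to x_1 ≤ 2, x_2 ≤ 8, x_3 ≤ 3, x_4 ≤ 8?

Without the upper bounds there are C(14,3) = 364 ways to split 11 among 4 variables.
Subtract solutions that violate a single cap (substitute x_i' = x_i − (cap_i+1)): x_1 ≥ 3 gives C(11,3) = 165; x_2 ≥ 9 gives C(5,3) = 10; x_3 ≥ 4 gives C(10,3) = 120; x_4 ≥ 9 gives C(5,3) = 10. Together 305.
Add back pairs where two caps are both exceeded: 0 + 35 + 0 + 0 + 0 + 0 = 35.
By inclusion–exclusion the count is 364 − 305 + 35 = 94.

94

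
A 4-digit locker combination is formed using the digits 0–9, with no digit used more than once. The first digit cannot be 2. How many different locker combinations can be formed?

The first digit has 10−1 = 9 choices (anything except 2).
The remaining 3 digits are filled from the other 9 symbols without repetition: 9 × 8 × 7 = 504.
Total: 9 × 504 = 4536.

4536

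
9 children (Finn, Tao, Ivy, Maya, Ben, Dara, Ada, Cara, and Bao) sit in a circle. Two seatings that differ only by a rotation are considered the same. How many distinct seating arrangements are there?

40320

Around a circle, 9 distinct people have 9!/9 = (8)! = 40320 rotationally distinct seatings.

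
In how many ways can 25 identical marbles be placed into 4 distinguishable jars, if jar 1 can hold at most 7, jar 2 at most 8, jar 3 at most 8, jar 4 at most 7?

56

Ignoring the caps, the number of non-negative solutions to x_1+…+x_4 = 25 is C(28,3) = 3276.
Subtract solutions that violate a single cap (substitute x_i' = x_i − (cap_i+1)): x_1 ≥ 8 gives C(20,3) = 1140; x_2 ≥ 9 gives C(19,3) = 969; x_3 ≥ 9 gives C(19,3) = 969; x_4 ≥ 8 gives C(20,3) = 1140. Together 4218.
Add back pairs where two caps are both exceeded: 165 + 165 + 220 + 120 + 165 + 165 = 1000.
Subtract triples: 0 + 1 + 1 + 0 = 2.
By inclusion–exclusion the count is 3276 − 4218 + 1000 − 2 = 56.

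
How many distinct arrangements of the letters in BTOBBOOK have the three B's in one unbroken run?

Treat the 3 copies of B as a single block. The multiset to arrange is then {BBB, K, O, O, O, T}, 6 items in all.
That gives (6)!/(3!) = 120 arrangements.

120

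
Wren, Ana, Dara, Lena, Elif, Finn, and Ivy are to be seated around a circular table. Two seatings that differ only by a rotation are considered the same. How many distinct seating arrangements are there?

720

Around a circle, 7 distinct people have 7!/7 = (6)! = 720 rotationally distinct seatings.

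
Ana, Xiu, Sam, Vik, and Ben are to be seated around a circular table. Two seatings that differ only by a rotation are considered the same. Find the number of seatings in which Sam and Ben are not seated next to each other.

12

Without the restriction there are (4)! = 24 seatings.
Those with Sam next to Ben: fuse the pair into one unit and seat 4 units around a circle — 2·(3)! = 12.
Subtracting, 24 − 12 = 12.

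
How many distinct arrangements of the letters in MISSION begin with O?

180

With the first slot taken by O, it remains to arrange the other 6 letters (MISSIN).
Those 6 letters have I appearing twice and S appearing twice, giving (6)!/(2!·2!) = 180.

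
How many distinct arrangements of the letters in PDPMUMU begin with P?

180

Fix P in the first position and arrange the remaining 6 letters.
Those 6 letters have M appearing twice and U appearing twice, giving (6)!/(2!·2!) = 180.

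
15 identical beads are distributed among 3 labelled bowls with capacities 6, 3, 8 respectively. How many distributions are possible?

6

Without the upper bounds there are C(17,2) = 136 ways to split 15 among 3 bowls.
Subtract solutions that violate a single cap (substitute x_i' = x_i − (cap_i+1)): x_1 ≥ 7 gives C(10,2) = 45; x_2 ≥ 4 gives C(13,2) = 78; x_3 ≥ 9 gives C(8,2) = 28. Together 151.
Add back pairs where two caps are both exceeded: 15 + 0 + 6 = 21.
By inclusion–exclusion the count is 136 − 151 + 21 = 6.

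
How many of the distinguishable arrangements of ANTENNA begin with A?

120

With the first slot taken by A, it remains to arrange the other 6 letters (NTENNA).
Those 6 letters have N appearing 3 times, giving (6)!/(3!) = 120.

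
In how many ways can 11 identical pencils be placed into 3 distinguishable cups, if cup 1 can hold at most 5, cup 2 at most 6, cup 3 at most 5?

21

Without the upper bounds there are C(13,2) = 78 ways to split 11 among 3 cups.
Subtract solutions that violate a single cap (substitute x_i' = x_i − (cap_i+1)): x_1 ≥ 6 gives C(7,2) = 21; x_2 ≥ 7 gives C(6,2) = 15; x_3 ≥ 6 gives C(7,2) = 21. Together 57.
No two caps can be exceeded simultaneously, so the pair terms are all 0.
By inclusion–exclusion the count is 78 − 57 + 0 = 21.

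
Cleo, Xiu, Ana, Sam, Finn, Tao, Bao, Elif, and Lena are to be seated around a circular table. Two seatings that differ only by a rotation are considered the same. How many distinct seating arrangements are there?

Fix one person's seat to break rotational symmetry; the remaining 8 people can be arranged in (8)! = 40320 ways.

40320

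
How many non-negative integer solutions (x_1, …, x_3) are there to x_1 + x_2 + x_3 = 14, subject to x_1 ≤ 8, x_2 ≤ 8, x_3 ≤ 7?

50

Without the upper bounds there are C(16,2) = 120 ways to split 14 among 3 variables.
Subtract solutions that violate a single cap (substitute x_i' = x_i − (cap_i+1)): x_1 ≥ 9 gives C(7,2) = 21; x_2 ≥ 9 gives C(7,2) = 21; x_3 ≥ 8 gives C(8,2) = 28. Together 70.
No two caps can be exceeded simultaneously, so the pair terms are all 0.
By inclusion–exclusion the count is 120 − 70 + 0 = 50.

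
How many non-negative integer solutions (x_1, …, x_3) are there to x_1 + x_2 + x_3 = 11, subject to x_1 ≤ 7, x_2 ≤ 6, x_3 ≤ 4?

25

By stars and bars, unrestricted non-negative solutions to x_1+…+x_3 = 11 number C(11+2,2) = 78.
Subtract solutions that violate a single cap (substitute x_i' = x_i − (cap_i+1)): x_1 ≥ 8 gives C(5,2) = 10; x_2 ≥ 7 gives C(6,2) = 15; x_3 ≥ 5 gives C(8,2) = 28. Together 53.
No two caps can be exceeded simultaneously, so the pair terms are all 0.
By inclusion–exclusion the count is 78 − 53 + 0 = 25.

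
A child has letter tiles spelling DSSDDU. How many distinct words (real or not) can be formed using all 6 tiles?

The 6 letters of DSSDDU have repeats: D appearing 3 times and S appearing twice.
Dividing 6! = 720 by 3!·2! = 12 for the repeated letters gives 60.

60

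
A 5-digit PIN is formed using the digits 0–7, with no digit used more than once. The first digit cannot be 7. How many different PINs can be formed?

The first digit has 8−1 = 7 choices (anything except 7).
The remaining 4 digits are filled from the other 7 symbols without repetition: 7 × 6 × 5 × 4 = 840.
Total: 7 × 840 = 5880.

5880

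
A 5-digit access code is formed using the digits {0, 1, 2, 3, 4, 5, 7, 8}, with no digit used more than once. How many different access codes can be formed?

This is a permutation of 5 out of 8: P(8,5) = 8!/3!.
8 × 7 × 6 × 5 × 4 = 6720.

6720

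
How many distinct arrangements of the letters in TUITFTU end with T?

180

With the last slot taken by T, it remains to arrange the other 6 letters (UITFTU).
Those 6 letters have T appearing twice and U appearing twice, giving (6)!/(2!·2!) = 180.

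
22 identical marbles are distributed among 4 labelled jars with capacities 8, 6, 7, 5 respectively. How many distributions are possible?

35

By stars and bars, unrestricted non-negative solutions to x_1+…+x_4 = 22 number C(22+3,3) = 2300.
Subtract solutions that violate a single cap (substitute x_i' = x_i − (cap_i+1)): x_1 ≥ 9 gives C(16,3) = 560; x_2 ≥ 7 gives C(18,3) = 816; x_3 ≥ 8 gives C(17,3) = 680; x_4 ≥ 6 gives C(19,3) = 969. Together 3025.
Add back pairs where two caps are both exceeded: 84 + 56 + 120 + 120 + 220 + 165 = 765.
Subtract triples: 0 + 1 + 0 + 4 = 5.
By inclusion–exclusion the count is 2300 − 3025 + 765 − 5 = 35.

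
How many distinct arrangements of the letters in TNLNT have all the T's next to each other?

12

Treat the 2 copies of T as a single block. The multiset to arrange is then {TT, L, N, N}, 4 items in all.
That gives (4)!/(2!) = 12 arrangements.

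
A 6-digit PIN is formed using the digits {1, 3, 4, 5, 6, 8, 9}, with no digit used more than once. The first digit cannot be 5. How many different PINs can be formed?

The first digit has 7−1 = 6 choices (anything except 5).
The remaining 5 digits are filled from the other 6 symbols without repetition: 6 × 5 × 4 × 3 × 2 = 720.
Total: 6 × 720 = 4320.

4320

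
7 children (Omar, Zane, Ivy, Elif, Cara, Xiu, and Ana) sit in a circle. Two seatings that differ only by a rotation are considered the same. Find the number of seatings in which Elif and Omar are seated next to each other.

240

Treat {Elif, Omar} as one unit (2 internal orders) and seat the resulting 6 units around the table: (5)! circular arrangements.
So 2 × (5)! = 2 × 120 = 240.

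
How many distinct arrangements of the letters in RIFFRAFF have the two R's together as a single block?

Treat the 2 copies of R as a single block. The multiset to arrange is then {RR, A, F, F, F, F, I}, 7 items in all.
That gives (7)!/(4!) = 210 arrangements.

210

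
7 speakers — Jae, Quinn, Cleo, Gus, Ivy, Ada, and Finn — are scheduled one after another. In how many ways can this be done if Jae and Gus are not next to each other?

There are 7! = 5040 arrangements in all. If Jae and Gus are adjacent, merging them into one block gives 2·(6)! = 1440 arrangements.
So 5040 − 1440 = 3600 arrangements keep them apart.

3600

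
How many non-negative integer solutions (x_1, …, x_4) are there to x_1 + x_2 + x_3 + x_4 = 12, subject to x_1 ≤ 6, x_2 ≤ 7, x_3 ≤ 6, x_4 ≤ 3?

152

Without the upper bounds there are C(15,3) = 455 ways to split 12 among 4 variables.
Subtract solutions that violate a single cap (substitute x_i' = x_i − (cap_i+1)): x_1 ≥ 7 gives C(8,3) = 56; x_2 ≥ 8 gives C(7,3) = 35; x_3 ≥ 7 gives C(8,3) = 56; x_4 ≥ 4 gives C(11,3) = 165. Together 312.
Add back pairs where two caps are both exceeded: 0 + 0 + 4 + 0 + 1 + 4 = 9.
By inclusion–exclusion the count is 455 − 312 + 9 = 152.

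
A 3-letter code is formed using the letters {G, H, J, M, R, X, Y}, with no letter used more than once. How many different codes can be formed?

Choose and order 3 of the 7 symbols: the first letter has 7 options, the next 6, then 5.
7 × 6 × 5 = 210.

210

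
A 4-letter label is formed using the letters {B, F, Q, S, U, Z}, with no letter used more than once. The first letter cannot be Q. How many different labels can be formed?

The first letter has 6−1 = 5 choices (anything except Q).
The remaining 3 letters are filled from the other 5 symbols without repetition: 5 × 4 × 3 = 60.
Total: 5 × 60 = 300.

300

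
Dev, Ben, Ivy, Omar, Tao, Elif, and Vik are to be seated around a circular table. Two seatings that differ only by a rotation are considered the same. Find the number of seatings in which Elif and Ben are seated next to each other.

240

Glue Elif and Ben into a block (2 internal orders). Seating 6 units around a circle gives (5)! arrangements.
So 2 × (5)! = 2 × 120 = 240.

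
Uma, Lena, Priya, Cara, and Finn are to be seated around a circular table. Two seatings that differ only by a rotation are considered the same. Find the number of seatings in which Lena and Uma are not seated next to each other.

12

All circular seatings of 5 people number (4)! = 24.
Seatings with Lena beside Uma: treat them as a block with 2 internal orders, giving 2 × (3)! = 12.
Subtracting, 24 − 12 = 12.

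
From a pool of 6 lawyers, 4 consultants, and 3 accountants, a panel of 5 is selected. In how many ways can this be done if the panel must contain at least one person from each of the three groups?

With no constraint there are C(13,5) = 1287 possible selections.
Selections missing a whole group: no lawyers → C(7,5) = 21; no consultants → C(9,5) = 126; no accountants → C(10,5) = 252.
Add back selections omitting two groups (i.e. drawn from a single group): C(6,5) + C(4,5) + C(3,5) = 6.
By inclusion–exclusion: 1287 − 399 + 6 = 894.

894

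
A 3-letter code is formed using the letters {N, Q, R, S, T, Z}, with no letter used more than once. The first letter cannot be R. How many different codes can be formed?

100

The first letter has 6−1 = 5 choices (anything except R).
The remaining 2 letters are filled from the other 5 symbols without repetition: 5 × 4 = 20.
Total: 5 × 20 = 100.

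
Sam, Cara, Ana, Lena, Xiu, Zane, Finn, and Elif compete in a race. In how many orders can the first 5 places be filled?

6720

There are 8 choices for 1st place, 7 for 2nd, and so on down to 4 for position 5.
That gives 8 × 7 × 6 × 5 × 4 = 6720.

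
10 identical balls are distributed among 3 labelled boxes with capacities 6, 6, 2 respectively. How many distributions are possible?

Ignoring the caps, the number of non-negative solutions to x_1+…+x_3 = 10 is C(12,2) = 66.
Subtract solutions that violate a single cap (substitute x_i' = x_i − (cap_i+1)): x_1 ≥ 7 gives C(5,2) = 10; x_2 ≥ 7 gives C(5,2) = 10; x_3 ≥ 3 gives C(9,2) = 36. Together 56.
Add back pairs where two caps are both exceeded: 0 + 1 + 1 = 2.
By inclusion–exclusion the count is 66 − 56 + 2 = 12.

12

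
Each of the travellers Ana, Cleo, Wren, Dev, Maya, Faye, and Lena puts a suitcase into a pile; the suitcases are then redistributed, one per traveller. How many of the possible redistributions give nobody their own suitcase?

Count assignments avoiding every fixed point. For any j of the 7 travellers fixed to their own suitcase, the other 7−j can be arranged in (7−j)! ways.
By inclusion–exclusion this is Σ_{j=0}^{7} (−1)^j C(7,j)·(7−j)!.
Computing: 5040 − 5040 + 2520 − 840 + 210 − 42 + 7 − 1 = 1854.

1854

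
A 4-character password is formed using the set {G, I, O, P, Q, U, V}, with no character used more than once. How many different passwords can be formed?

840

With no repetition, fill the 4 characters in order: 7 choices, then 6, down to 4.
That product is 7 × 6 × 5 × 4 = 840.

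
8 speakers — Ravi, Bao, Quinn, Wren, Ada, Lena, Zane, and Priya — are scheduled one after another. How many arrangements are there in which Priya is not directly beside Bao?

There are 8! = 40320 arrangements in all. If Priya and Bao are adjacent, merging them into one block gives 2·(7)! = 10080 arrangements.
So 40320 − 10080 = 30240 arrangements keep them apart.

30240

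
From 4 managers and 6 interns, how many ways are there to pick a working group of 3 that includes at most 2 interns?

Split by how many interns are chosen (0 through 2).
Sum: C(6,0)·C(4,3) + C(6,1)·C(4,2) + C(6,2)·C(4,1) = 4 + 36 + 60 = 100.

100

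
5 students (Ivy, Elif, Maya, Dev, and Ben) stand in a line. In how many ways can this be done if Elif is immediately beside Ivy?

Place the 3 others and the Elif-Ivy pair as 4 objects in a line; the pair has 2 internal arrangements.
That gives 2 × 4! = 2 × 24 = 48.

48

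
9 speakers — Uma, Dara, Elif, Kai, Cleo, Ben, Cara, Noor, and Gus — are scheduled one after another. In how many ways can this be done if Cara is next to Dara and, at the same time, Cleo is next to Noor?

Treat {Cara,Dara} as one block (2 orders) and {Cleo,Noor} as another (2 orders).
That leaves 7 units to arrange: 2 × 2 × 7! = 4 × 5040 = 20160.

20160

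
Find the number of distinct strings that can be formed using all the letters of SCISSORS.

1680

SCISSORS has 8 letters with S appearing 4 times.
Dividing 8! = 40320 by 4! = 24 for the repeated letters gives 1680.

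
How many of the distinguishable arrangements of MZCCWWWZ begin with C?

420

With the first slot taken by C, it remains to arrange the other 7 letters (MZCWWWZ).
Those 7 letters have W appearing 3 times and Z appearing twice, giving (7)!/(3!·2!) = 420.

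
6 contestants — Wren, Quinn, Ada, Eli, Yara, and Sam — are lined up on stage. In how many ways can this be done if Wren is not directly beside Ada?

There are 6! = 720 arrangements in all. If Wren and Ada are adjacent, merging them into one block gives 2·(5)! = 240 arrangements.
So 720 − 240 = 480 arrangements keep them apart.

480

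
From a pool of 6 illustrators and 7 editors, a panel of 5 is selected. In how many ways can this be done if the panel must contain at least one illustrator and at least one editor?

1260

With no constraint there are C(13,5) = 1287 possible selections.
Subtract selections that omit an entire group: no illustrators → C(7,5) = 21; no editors → C(6,5) = 6.
Both groups omitted at once is impossible, so 1287 − 27 = 1260.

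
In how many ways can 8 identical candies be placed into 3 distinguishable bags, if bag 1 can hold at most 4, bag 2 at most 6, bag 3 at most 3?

Ignoring the caps, the number of non-negative solutions to x_1+…+x_3 = 8 is C(10,2) = 45.
Subtract solutions that violate a single cap (substitute x_i' = x_i − (cap_i+1)): x_1 ≥ 5 gives C(5,2) = 10; x_2 ≥ 7 gives C(3,2) = 3; x_3 ≥ 4 gives C(6,2) = 15. Together 28.
No two caps can be exceeded simultaneously, so the pair terms are all 0.
By inclusion–exclusion the count is 45 − 28 + 0 = 17.

17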